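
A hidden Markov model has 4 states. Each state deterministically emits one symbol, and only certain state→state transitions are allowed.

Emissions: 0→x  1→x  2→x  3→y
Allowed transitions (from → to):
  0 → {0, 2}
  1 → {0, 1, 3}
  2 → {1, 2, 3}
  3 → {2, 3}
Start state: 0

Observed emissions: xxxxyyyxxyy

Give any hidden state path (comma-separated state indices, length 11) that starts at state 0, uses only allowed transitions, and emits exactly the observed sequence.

  [0] x  {0,1,2}  => 0  start
  [1] x  {0,1,2}  => 0  0->0 ok
  [2] x  {0,1,2}  => 0  0->0 ok
  [3] x  {0,1,2}  => 2  0->2 ok
  [4] y  {3}  => 3  2->3 ok
  [5] y  {3}  => 3  3->3 ok
  [6] y  {3}  => 3  3->3 ok
  [7] x  {0,1,2}  => 2  3->2 ok
  [8] x  {0,1,2}  => 2  2->2 ok
  [9] y  {3}  => 3  2->3 ok
  [10] y  {3}  => 3  3->3 ok

0,0,0,2,3,3,3,2,2,3,3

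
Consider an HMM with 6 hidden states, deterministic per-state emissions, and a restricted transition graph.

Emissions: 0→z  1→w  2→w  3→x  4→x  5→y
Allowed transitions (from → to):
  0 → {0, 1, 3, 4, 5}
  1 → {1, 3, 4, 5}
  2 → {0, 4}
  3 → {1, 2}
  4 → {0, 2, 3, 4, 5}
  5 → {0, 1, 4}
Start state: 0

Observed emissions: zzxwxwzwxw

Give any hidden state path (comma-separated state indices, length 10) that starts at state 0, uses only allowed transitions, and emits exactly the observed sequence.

0,0,3,2,4,2,0,1,3,1

  pos 0: z in {0}, choose 0; start
  pos 1: z in {0}, choose 0; 0->0 ok
  pos 2: x in {3,4}, choose 3; 0->3 ok
  pos 3: w in {1,2}, choose 2; 3->2 ok
  pos 4: x in {3,4}, choose 4; 2->4 ok
  pos 5: w in {1,2}, choose 2; 4->2 ok
  pos 6: z in {0}, choose 0; 2->0 ok
  pos 7: w in {1,2}, choose 1; 0->1 ok
  pos 8: x in {3,4}, choose 3; 1->3 ok
  pos 9: w in {1,2}, choose 1; 3->1 ok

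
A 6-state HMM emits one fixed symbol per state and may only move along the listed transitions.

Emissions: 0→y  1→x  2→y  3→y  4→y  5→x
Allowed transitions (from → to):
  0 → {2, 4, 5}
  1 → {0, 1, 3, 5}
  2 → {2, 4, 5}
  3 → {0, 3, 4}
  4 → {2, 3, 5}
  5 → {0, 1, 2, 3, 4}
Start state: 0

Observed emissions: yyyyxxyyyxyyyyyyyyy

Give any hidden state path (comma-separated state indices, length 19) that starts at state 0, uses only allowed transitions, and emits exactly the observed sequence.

  pos 0: y in {0,2,3,4}, choose 0; start
  pos 1: y in {0,2,3,4}, choose 2; 0->2 ok
  pos 2: y in {0,2,3,4}, choose 2; 2->2 ok
  pos 3: y in {0,2,3,4}, choose 2; 2->2 ok
  pos 4: x in {1,5}, choose 5; 2->5 ok
  pos 5: x in {1,5}, choose 1; 5->1 ok
  pos 6: y in {0,2,3,4}, choose 0; 1->0 ok
  pos 7: y in {0,2,3,4}, choose 2; 0->2 ok
  pos 8: y in {0,2,3,4}, choose 2; 2->2 ok
  pos 9: x in {1,5}, choose 5; 2->5 ok
  pos 10: y in {0,2,3,4}, choose 2; 5->2 ok
  pos 11: y in {0,2,3,4}, choose 4; 2->4 ok
  pos 12: y in {0,2,3,4}, choose 2; 4->2 ok
  pos 13: y in {0,2,3,4}, choose 4; 2->4 ok
  pos 14: y in {0,2,3,4}, choose 3; 4->3 ok
  pos 15: y in {0,2,3,4}, choose 4; 3->4 ok
  pos 16: y in {0,2,3,4}, choose 2; 4->2 ok
  pos 17: y in {0,2,3,4}, choose 2; 2->2 ok
  pos 18: y in {0,2,3,4}, choose 4; 2->4 ok

0,2,2,2,5,1,0,2,2,5,2,4,2,4,3,4,2,2,4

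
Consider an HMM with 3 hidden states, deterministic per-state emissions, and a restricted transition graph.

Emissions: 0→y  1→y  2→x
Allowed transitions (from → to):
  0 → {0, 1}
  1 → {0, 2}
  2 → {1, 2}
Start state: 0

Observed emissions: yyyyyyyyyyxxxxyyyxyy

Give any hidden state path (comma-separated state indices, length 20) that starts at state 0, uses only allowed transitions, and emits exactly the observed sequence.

0,1,0,0,0,0,0,0,0,1,2,2,2,2,1,0,1,2,1,0

  t0 'y' -> {0,1}, take 0 (start)
  t1 'y' -> {0,1}, take 1 (0->1 ok)
  t2 'y' -> {0,1}, take 0 (1->0 ok)
  t3 'y' -> {0,1}, take 0 (0->0 ok)
  t4 'y' -> {0,1}, take 0 (0->0 ok)
  t5 'y' -> {0,1}, take 0 (0->0 ok)
  t6 'y' -> {0,1}, take 0 (0->0 ok)
  t7 'y' -> {0,1}, take 0 (0->0 ok)
  t8 'y' -> {0,1}, take 0 (0->0 ok)
  t9 'y' -> {0,1}, take 1 (0->1 ok)
  t10 'x' -> {2}, take 2 (1->2 ok)
  t11 'x' -> {2}, take 2 (2->2 ok)
  t12 'x' -> {2}, take 2 (2->2 ok)
  t13 'x' -> {2}, take 2 (2->2 ok)
  t14 'y' -> {0,1}, take 1 (2->1 ok)
  t15 'y' -> {0,1}, take 0 (1->0 ok)
  t16 'y' -> {0,1}, take 1 (0->1 ok)
  t17 'x' -> {2}, take 2 (1->2 ok)
  t18 'y' -> {0,1}, take 1 (2->1 ok)
  t19 'y' -> {0,1}, take 0 (1->0 ok)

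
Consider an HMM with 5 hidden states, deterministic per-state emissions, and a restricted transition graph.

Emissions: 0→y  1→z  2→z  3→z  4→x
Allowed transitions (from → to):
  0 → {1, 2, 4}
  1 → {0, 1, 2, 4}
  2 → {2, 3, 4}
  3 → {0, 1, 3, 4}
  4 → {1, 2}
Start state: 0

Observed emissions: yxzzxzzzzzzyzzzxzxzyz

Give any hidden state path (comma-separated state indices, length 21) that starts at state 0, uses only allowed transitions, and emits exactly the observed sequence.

0,4,2,3,4,2,3,3,3,3,1,0,2,3,1,4,2,4,1,0,2

  t0 'y' -> {0}, take 0 (start)
  t1 'x' -> {4}, take 4 (0->4 ok)
  t2 'z' -> {1,2,3}, take 2 (4->2 ok)
  t3 'z' -> {1,2,3}, take 3 (2->3 ok)
  t4 'x' -> {4}, take 4 (3->4 ok)
  t5 'z' -> {1,2,3}, take 2 (4->2 ok)
  t6 'z' -> {1,2,3}, take 3 (2->3 ok)
  t7 'z' -> {1,2,3}, take 3 (3->3 ok)
  t8 'z' -> {1,2,3}, take 3 (3->3 ok)
  t9 'z' -> {1,2,3}, take 3 (3->3 ok)
  t10 'z' -> {1,2,3}, take 1 (3->1 ok)
  t11 'y' -> {0}, take 0 (1->0 ok)
  t12 'z' -> {1,2,3}, take 2 (0->2 ok)
  t13 'z' -> {1,2,3}, take 3 (2->3 ok)
  t14 'z' -> {1,2,3}, take 1 (3->1 ok)
  t15 'x' -> {4}, take 4 (1->4 ok)
  t16 'z' -> {1,2,3}, take 2 (4->2 ok)
  t17 'x' -> {4}, take 4 (2->4 ok)
  t18 'z' -> {1,2,3}, take 1 (4->1 ok)
  t19 'y' -> {0}, take 0 (1->0 ok)
  t20 'z' -> {1,2,3}, take 2 (0->2 ok)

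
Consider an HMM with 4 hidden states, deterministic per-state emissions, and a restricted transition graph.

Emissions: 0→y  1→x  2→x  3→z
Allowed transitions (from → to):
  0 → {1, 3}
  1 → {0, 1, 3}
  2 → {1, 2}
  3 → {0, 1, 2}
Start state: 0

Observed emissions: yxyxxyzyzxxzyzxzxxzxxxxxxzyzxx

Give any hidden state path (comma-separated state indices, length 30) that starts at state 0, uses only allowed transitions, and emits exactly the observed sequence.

  [0] y  {0}  => 0  start
  [1] x  {1,2}  => 1  0->1 ok
  [2] y  {0}  => 0  1->0 ok
  [3] x  {1,2}  => 1  0->1 ok
  [4] x  {1,2}  => 1  1->1 ok
  [5] y  {0}  => 0  1->0 ok
  [6] z  {3}  => 3  0->3 ok
  [7] y  {0}  => 0  3->0 ok
  [8] z  {3}  => 3  0->3 ok
  [9] x  {1,2}  => 1  3->1 ok
  [10] x  {1,2}  => 1  1->1 ok
  [11] z  {3}  => 3  1->3 ok
  [12] y  {0}  => 0  3->0 ok
  [13] z  {3}  => 3  0->3 ok
  [14] x  {1,2}  => 1  3->1 ok
  [15] z  {3}  => 3  1->3 ok
  [16] x  {1,2}  => 1  3->1 ok
  [17] x  {1,2}  => 1  1->1 ok
  [18] z  {3}  => 3  1->3 ok
  [19] x  {1,2}  => 2  3->2 ok
  [20] x  {1,2}  => 2  2->2 ok
  [21] x  {1,2}  => 2  2->2 ok
  [22] x  {1,2}  => 2  2->2 ok
  [23] x  {1,2}  => 2  2->2 ok
  [24] x  {1,2}  => 1  2->1 ok
  [25] z  {3}  => 3  1->3 ok
  [26] y  {0}  => 0  3->0 ok
  [27] z  {3}  => 3  0->3 ok
  [28] x  {1,2}  => 2  3->2 ok
  [29] x  {1,2}  => 2  2->2 ok

0,1,0,1,1,0,3,0,3,1,1,3,0,3,1,3,1,1,3,2,2,2,2,2,1,3,0,3,2,2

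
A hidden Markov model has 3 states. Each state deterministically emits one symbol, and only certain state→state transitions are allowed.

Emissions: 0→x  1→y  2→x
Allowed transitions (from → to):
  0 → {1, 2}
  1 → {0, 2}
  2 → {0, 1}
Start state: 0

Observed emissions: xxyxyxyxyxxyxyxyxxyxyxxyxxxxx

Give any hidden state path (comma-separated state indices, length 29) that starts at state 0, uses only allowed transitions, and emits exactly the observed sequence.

0,2,1,2,1,0,1,0,1,2,0,1,0,1,0,1,0,2,1,0,1,0,2,1,2,0,2,0,2

  t0 'x' -> {0,2}, take 0 (start)
  t1 'x' -> {0,2}, take 2 (0->2 ok)
  t2 'y' -> {1}, take 1 (2->1 ok)
  t3 'x' -> {0,2}, take 2 (1->2 ok)
  t4 'y' -> {1}, take 1 (2->1 ok)
  t5 'x' -> {0,2}, take 0 (1->0 ok)
  t6 'y' -> {1}, take 1 (0->1 ok)
  t7 'x' -> {0,2}, take 0 (1->0 ok)
  t8 'y' -> {1}, take 1 (0->1 ok)
  t9 'x' -> {0,2}, take 2 (1->2 ok)
  t10 'x' -> {0,2}, take 0 (2->0 ok)
  t11 'y' -> {1}, take 1 (0->1 ok)
  t12 'x' -> {0,2}, take 0 (1->0 ok)
  t13 'y' -> {1}, take 1 (0->1 ok)
  t14 'x' -> {0,2}, take 0 (1->0 ok)
  t15 'y' -> {1}, take 1 (0->1 ok)
  t16 'x' -> {0,2}, take 0 (1->0 ok)
  t17 'x' -> {0,2}, take 2 (0->2 ok)
  t18 'y' -> {1}, take 1 (2->1 ok)
  t19 'x' -> {0,2}, take 0 (1->0 ok)
  t20 'y' -> {1}, take 1 (0->1 ok)
  t21 'x' -> {0,2}, take 0 (1->0 ok)
  t22 'x' -> {0,2}, take 2 (0->2 ok)
  t23 'y' -> {1}, take 1 (2->1 ok)
  t24 'x' -> {0,2}, take 2 (1->2 ok)
  t25 'x' -> {0,2}, take 0 (2->0 ok)
  t26 'x' -> {0,2}, take 2 (0->2 ok)
  t27 'x' -> {0,2}, take 0 (2->0 ok)
  t28 'x' -> {0,2}, take 2 (0->2 ok)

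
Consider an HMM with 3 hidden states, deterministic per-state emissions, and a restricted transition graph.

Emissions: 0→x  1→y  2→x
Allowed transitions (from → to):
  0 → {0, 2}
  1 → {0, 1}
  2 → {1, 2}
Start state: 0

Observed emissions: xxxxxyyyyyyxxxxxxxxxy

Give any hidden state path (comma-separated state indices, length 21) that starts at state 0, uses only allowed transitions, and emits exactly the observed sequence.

  0: obs=x cand={0,2} pick 0 [start]
  1: obs=x cand={0,2} pick 0 [0->0 ok]
  2: obs=x cand={0,2} pick 0 [0->0 ok]
  3: obs=x cand={0,2} pick 2 [0->2 ok]
  4: obs=x cand={0,2} pick 2 [2->2 ok]
  5: obs=y cand={1} pick 1 [2->1 ok]
  6: obs=y cand={1} pick 1 [1->1 ok]
  7: obs=y cand={1} pick 1 [1->1 ok]
  8: obs=y cand={1} pick 1 [1->1 ok]
  9: obs=y cand={1} pick 1 [1->1 ok]
  10: obs=y cand={1} pick 1 [1->1 ok]
  11: obs=x cand={0,2} pick 0 [1->0 ok]
  12: obs=x cand={0,2} pick 0 [0->0 ok]
  13: obs=x cand={0,2} pick 0 [0->0 ok]
  14: obs=x cand={0,2} pick 0 [0->0 ok]
  15: obs=x cand={0,2} pick 0 [0->0 ok]
  16: obs=x cand={0,2} pick 0 [0->0 ok]
  17: obs=x cand={0,2} pick 0 [0->0 ok]
  18: obs=x cand={0,2} pick 2 [0->2 ok]
  19: obs=x cand={0,2} pick 2 [2->2 ok]
  20: obs=y cand={1} pick 1 [2->1 ok]

0,0,0,2,2,1,1,1,1,1,1,0,0,0,0,0,0,0,2,2,1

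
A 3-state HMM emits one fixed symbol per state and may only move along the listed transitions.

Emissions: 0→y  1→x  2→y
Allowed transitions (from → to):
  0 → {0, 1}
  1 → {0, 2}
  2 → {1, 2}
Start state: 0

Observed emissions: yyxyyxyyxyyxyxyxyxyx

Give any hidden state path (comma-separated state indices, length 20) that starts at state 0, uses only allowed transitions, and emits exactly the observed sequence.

0,0,1,2,2,1,2,2,1,2,2,1,2,1,0,1,2,1,0,1

  t0 'y' -> {0,2}, take 0 (start)
  t1 'y' -> {0,2}, take 0 (0->0 ok)
  t2 'x' -> {1}, take 1 (0->1 ok)
  t3 'y' -> {0,2}, take 2 (1->2 ok)
  t4 'y' -> {0,2}, take 2 (2->2 ok)
  t5 'x' -> {1}, take 1 (2->1 ok)
  t6 'y' -> {0,2}, take 2 (1->2 ok)
  t7 'y' -> {0,2}, take 2 (2->2 ok)
  t8 'x' -> {1}, take 1 (2->1 ok)
  t9 'y' -> {0,2}, take 2 (1->2 ok)
  t10 'y' -> {0,2}, take 2 (2->2 ok)
  t11 'x' -> {1}, take 1 (2->1 ok)
  t12 'y' -> {0,2}, take 2 (1->2 ok)
  t13 'x' -> {1}, take 1 (2->1 ok)
  t14 'y' -> {0,2}, take 0 (1->0 ok)
  t15 'x' -> {1}, take 1 (0->1 ok)
  t16 'y' -> {0,2}, take 2 (1->2 ok)
  t17 'x' -> {1}, take 1 (2->1 ok)
  t18 'y' -> {0,2}, take 0 (1->0 ok)
  t19 'x' -> {1}, take 1 (0->1 ok)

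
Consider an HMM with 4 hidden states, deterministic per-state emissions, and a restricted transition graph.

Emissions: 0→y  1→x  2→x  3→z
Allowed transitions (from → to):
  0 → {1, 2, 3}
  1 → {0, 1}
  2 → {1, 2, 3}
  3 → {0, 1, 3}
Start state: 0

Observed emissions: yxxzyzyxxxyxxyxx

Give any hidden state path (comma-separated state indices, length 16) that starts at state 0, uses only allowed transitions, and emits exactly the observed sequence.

0,2,2,3,0,3,0,1,1,1,0,2,1,0,1,1

  0: obs=y cand={0} pick 0 [start]
  1: obs=x cand={1,2} pick 2 [0->2 ok]
  2: obs=x cand={1,2} pick 2 [2->2 ok]
  3: obs=z cand={3} pick 3 [2->3 ok]
  4: obs=y cand={0} pick 0 [3->0 ok]
  5: obs=z cand={3} pick 3 [0->3 ok]
  6: obs=y cand={0} pick 0 [3->0 ok]
  7: obs=x cand={1,2} pick 1 [0->1 ok]
  8: obs=x cand={1,2} pick 1 [1->1 ok]
  9: obs=x cand={1,2} pick 1 [1->1 ok]
  10: obs=y cand={0} pick 0 [1->0 ok]
  11: obs=x cand={1,2} pick 2 [0->2 ok]
  12: obs=x cand={1,2} pick 1 [2->1 ok]
  13: obs=y cand={0} pick 0 [1->0 ok]
  14: obs=x cand={1,2} pick 1 [0->1 ok]
  15: obs=x cand={1,2} pick 1 [1->1 ok]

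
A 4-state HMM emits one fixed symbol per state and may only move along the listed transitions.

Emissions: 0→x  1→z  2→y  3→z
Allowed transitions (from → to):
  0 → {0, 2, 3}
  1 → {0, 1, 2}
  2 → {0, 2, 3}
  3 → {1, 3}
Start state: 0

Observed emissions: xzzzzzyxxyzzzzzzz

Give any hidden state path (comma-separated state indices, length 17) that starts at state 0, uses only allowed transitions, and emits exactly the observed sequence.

0,3,1,1,1,1,2,0,0,2,3,3,3,3,3,3,3

  pos 0: x in {0}, choose 0; start
  pos 1: z in {1,3}, choose 3; 0->3 ok
  pos 2: z in {1,3}, choose 1; 3->1 ok
  pos 3: z in {1,3}, choose 1; 1->1 ok
  pos 4: z in {1,3}, choose 1; 1->1 ok
  pos 5: z in {1,3}, choose 1; 1->1 ok
  pos 6: y in {2}, choose 2; 1->2 ok
  pos 7: x in {0}, choose 0; 2->0 ok
  pos 8: x in {0}, choose 0; 0->0 ok
  pos 9: y in {2}, choose 2; 0->2 ok
  pos 10: z in {1,3}, choose 3; 2->3 ok
  pos 11: z in {1,3}, choose 3; 3->3 ok
  pos 12: z in {1,3}, choose 3; 3->3 ok
  pos 13: z in {1,3}, choose 3; 3->3 ok
  pos 14: z in {1,3}, choose 3; 3->3 ok
  pos 15: z in {1,3}, choose 3; 3->3 ok
  pos 16: z in {1,3}, choose 3; 3->3 ok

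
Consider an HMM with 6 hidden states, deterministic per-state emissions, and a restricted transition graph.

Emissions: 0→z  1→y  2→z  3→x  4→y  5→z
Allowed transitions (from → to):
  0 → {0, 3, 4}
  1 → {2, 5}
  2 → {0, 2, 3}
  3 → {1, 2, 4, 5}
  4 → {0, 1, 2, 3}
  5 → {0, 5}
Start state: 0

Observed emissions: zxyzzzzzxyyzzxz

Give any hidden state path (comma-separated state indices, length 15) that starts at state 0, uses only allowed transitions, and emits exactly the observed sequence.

0,3,1,5,5,5,5,0,3,4,1,5,0,3,5

  0: obs=z cand={0,2,5} pick 0 [start]
  1: obs=x cand={3} pick 3 [0->3 ok]
  2: obs=y cand={1,4} pick 1 [3->1 ok]
  3: obs=z cand={0,2,5} pick 5 [1->5 ok]
  4: obs=z cand={0,2,5} pick 5 [5->5 ok]
  5: obs=z cand={0,2,5} pick 5 [5->5 ok]
  6: obs=z cand={0,2,5} pick 5 [5->5 ok]
  7: obs=z cand={0,2,5} pick 0 [5->0 ok]
  8: obs=x cand={3} pick 3 [0->3 ok]
  9: obs=y cand={1,4} pick 4 [3->4 ok]
  10: obs=y cand={1,4} pick 1 [4->1 ok]
  11: obs=z cand={0,2,5} pick 5 [1->5 ok]
  12: obs=z cand={0,2,5} pick 0 [5->0 ok]
  13: obs=x cand={3} pick 3 [0->3 ok]
  14: obs=z cand={0,2,5} pick 5 [3->5 ok]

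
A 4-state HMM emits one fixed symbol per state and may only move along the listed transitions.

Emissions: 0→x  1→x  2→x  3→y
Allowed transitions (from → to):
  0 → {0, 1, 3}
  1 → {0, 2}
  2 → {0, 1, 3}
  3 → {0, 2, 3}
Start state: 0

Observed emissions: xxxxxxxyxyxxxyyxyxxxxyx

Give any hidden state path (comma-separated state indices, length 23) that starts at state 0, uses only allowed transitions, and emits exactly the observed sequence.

0,1,0,1,0,1,2,3,0,3,2,1,0,3,3,0,3,2,0,0,0,3,2

  t0 'x' -> {0,1,2}, take 0 (start)
  t1 'x' -> {0,1,2}, take 1 (0->1 ok)
  t2 'x' -> {0,1,2}, take 0 (1->0 ok)
  t3 'x' -> {0,1,2}, take 1 (0->1 ok)
  t4 'x' -> {0,1,2}, take 0 (1->0 ok)
  t5 'x' -> {0,1,2}, take 1 (0->1 ok)
  t6 'x' -> {0,1,2}, take 2 (1->2 ok)
  t7 'y' -> {3}, take 3 (2->3 ok)
  t8 'x' -> {0,1,2}, take 0 (3->0 ok)
  t9 'y' -> {3}, take 3 (0->3 ok)
  t10 'x' -> {0,1,2}, take 2 (3->2 ok)
  t11 'x' -> {0,1,2}, take 1 (2->1 ok)
  t12 'x' -> {0,1,2}, take 0 (1->0 ok)
  t13 'y' -> {3}, take 3 (0->3 ok)
  t14 'y' -> {3}, take 3 (3->3 ok)
  t15 'x' -> {0,1,2}, take 0 (3->0 ok)
  t16 'y' -> {3}, take 3 (0->3 ok)
  t17 'x' -> {0,1,2}, take 2 (3->2 ok)
  t18 'x' -> {0,1,2}, take 0 (2->0 ok)
  t19 'x' -> {0,1,2}, take 0 (0->0 ok)
  t20 'x' -> {0,1,2}, take 0 (0->0 ok)
  t21 'y' -> {3}, take 3 (0->3 ok)
  t22 'x' -> {0,1,2}, take 2 (3->2 ok)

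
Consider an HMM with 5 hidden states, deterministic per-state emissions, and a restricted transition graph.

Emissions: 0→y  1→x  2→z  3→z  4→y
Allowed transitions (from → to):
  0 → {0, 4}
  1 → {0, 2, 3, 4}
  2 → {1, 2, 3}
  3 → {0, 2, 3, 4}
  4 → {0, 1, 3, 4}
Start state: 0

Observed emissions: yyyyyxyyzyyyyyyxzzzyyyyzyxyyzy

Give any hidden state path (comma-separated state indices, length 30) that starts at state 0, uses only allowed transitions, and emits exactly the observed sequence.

  [0] y  {0,4}  => 0  start
  [1] y  {0,4}  => 0  0->0 ok
  [2] y  {0,4}  => 0  0->0 ok
  [3] y  {0,4}  => 0  0->0 ok
  [4] y  {0,4}  => 4  0->4 ok
  [5] x  {1}  => 1  4->1 ok
  [6] y  {0,4}  => 0  1->0 ok
  [7] y  {0,4}  => 4  0->4 ok
  [8] z  {2,3}  => 3  4->3 ok
  [9] y  {0,4}  => 0  3->0 ok
  [10] y  {0,4}  => 0  0->0 ok
  [11] y  {0,4}  => 0  0->0 ok
  [12] y  {0,4}  => 4  0->4 ok
  [13] y  {0,4}  => 0  4->0 ok
  [14] y  {0,4}  => 4  0->4 ok
  [15] x  {1}  => 1  4->1 ok
  [16] z  {2,3}  => 2  1->2 ok
  [17] z  {2,3}  => 2  2->2 ok
  [18] z  {2,3}  => 3  2->3 ok
  [19] y  {0,4}  => 4  3->4 ok
  [20] y  {0,4}  => 0  4->0 ok
  [21] y  {0,4}  => 0  0->0 ok
  [22] y  {0,4}  => 4  0->4 ok
  [23] z  {2,3}  => 3  4->3 ok
  [24] y  {0,4}  => 4  3->4 ok
  [25] x  {1}  => 1  4->1 ok
  [26] y  {0,4}  => 0  1->0 ok
  [27] y  {0,4}  => 4  0->4 ok
  [28] z  {2,3}  => 3  4->3 ok
  [29] y  {0,4}  => 0  3->0 ok

0,0,0,0,4,1,0,4,3,0,0,0,4,0,4,1,2,2,3,4,0,0,4,3,4,1,0,4,3,0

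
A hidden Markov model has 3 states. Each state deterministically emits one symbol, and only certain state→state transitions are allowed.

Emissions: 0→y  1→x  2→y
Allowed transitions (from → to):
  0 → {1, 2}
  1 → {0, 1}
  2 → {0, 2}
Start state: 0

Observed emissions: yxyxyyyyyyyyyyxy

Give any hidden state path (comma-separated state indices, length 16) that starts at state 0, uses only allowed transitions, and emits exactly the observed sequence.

0,1,0,1,0,2,2,0,2,0,2,0,2,0,1,0

  0: obs=y cand={0,2} pick 0 [start]
  1: obs=x cand={1} pick 1 [0->1 ok]
  2: obs=y cand={0,2} pick 0 [1->0 ok]
  3: obs=x cand={1} pick 1 [0->1 ok]
  4: obs=y cand={0,2} pick 0 [1->0 ok]
  5: obs=y cand={0,2} pick 2 [0->2 ok]
  6: obs=y cand={0,2} pick 2 [2->2 ok]
  7: obs=y cand={0,2} pick 0 [2->0 ok]
  8: obs=y cand={0,2} pick 2 [0->2 ok]
  9: obs=y cand={0,2} pick 0 [2->0 ok]
  10: obs=y cand={0,2} pick 2 [0->2 ok]
  11: obs=y cand={0,2} pick 0 [2->0 ok]
  12: obs=y cand={0,2} pick 2 [0->2 ok]
  13: obs=y cand={0,2} pick 0 [2->0 ok]
  14: obs=x cand={1} pick 1 [0->1 ok]
  15: obs=y cand={0,2} pick 0 [1->0 ok]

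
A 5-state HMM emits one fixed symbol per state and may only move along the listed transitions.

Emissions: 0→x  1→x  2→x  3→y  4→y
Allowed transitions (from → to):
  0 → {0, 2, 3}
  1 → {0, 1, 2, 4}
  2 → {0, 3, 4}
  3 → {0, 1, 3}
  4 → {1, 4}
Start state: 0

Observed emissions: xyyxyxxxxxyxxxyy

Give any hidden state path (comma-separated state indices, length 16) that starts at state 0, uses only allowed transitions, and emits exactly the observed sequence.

  pos 0: x in {0,1,2}, choose 0; start
  pos 1: y in {3,4}, choose 3; 0->3 ok
  pos 2: y in {3,4}, choose 3; 3->3 ok
  pos 3: x in {0,1,2}, choose 1; 3->1 ok
  pos 4: y in {3,4}, choose 4; 1->4 ok
  pos 5: x in {0,1,2}, choose 1; 4->1 ok
  pos 6: x in {0,1,2}, choose 0; 1->0 ok
  pos 7: x in {0,1,2}, choose 2; 0->2 ok
  pos 8: x in {0,1,2}, choose 0; 2->0 ok
  pos 9: x in {0,1,2}, choose 0; 0->0 ok
  pos 10: y in {3,4}, choose 3; 0->3 ok
  pos 11: x in {0,1,2}, choose 0; 3->0 ok
  pos 12: x in {0,1,2}, choose 0; 0->0 ok
  pos 13: x in {0,1,2}, choose 2; 0->2 ok
  pos 14: y in {3,4}, choose 4; 2->4 ok
  pos 15: y in {3,4}, choose 4; 4->4 ok

0,3,3,1,4,1,0,2,0,0,3,0,0,2,4,4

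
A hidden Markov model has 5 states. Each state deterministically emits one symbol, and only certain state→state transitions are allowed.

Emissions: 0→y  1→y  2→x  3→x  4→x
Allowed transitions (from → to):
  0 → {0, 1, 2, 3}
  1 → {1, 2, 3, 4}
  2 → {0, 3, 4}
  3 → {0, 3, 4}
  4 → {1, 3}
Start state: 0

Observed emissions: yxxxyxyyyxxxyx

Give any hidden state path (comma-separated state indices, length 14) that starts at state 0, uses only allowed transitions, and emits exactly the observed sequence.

0,2,3,3,0,2,0,0,1,3,3,4,1,4

  0: obs=y cand={0,1} pick 0 [start]
  1: obs=x cand={2,3,4} pick 2 [0->2 ok]
  2: obs=x cand={2,3,4} pick 3 [2->3 ok]
  3: obs=x cand={2,3,4} pick 3 [3->3 ok]
  4: obs=y cand={0,1} pick 0 [3->0 ok]
  5: obs=x cand={2,3,4} pick 2 [0->2 ok]
  6: obs=y cand={0,1} pick 0 [2->0 ok]
  7: obs=y cand={0,1} pick 0 [0->0 ok]
  8: obs=y cand={0,1} pick 1 [0->1 ok]
  9: obs=x cand={2,3,4} pick 3 [1->3 ok]
  10: obs=x cand={2,3,4} pick 3 [3->3 ok]
  11: obs=x cand={2,3,4} pick 4 [3->4 ok]
  12: obs=y cand={0,1} pick 1 [4->1 ok]
  13: obs=x cand={2,3,4} pick 4 [1->4 ok]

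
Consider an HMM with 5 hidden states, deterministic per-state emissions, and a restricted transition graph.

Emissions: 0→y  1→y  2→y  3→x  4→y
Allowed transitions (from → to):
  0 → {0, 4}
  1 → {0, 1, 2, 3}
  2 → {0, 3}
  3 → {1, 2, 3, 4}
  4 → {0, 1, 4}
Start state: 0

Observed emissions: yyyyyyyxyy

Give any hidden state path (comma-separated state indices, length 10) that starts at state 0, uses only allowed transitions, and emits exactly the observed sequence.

0,4,0,0,4,4,1,3,2,0

  0: obs=y cand={0,1,2,4} pick 0 [start]
  1: obs=y cand={0,1,2,4} pick 4 [0->4 ok]
  2: obs=y cand={0,1,2,4} pick 0 [4->0 ok]
  3: obs=y cand={0,1,2,4} pick 0 [0->0 ok]
  4: obs=y cand={0,1,2,4} pick 4 [0->4 ok]
  5: obs=y cand={0,1,2,4} pick 4 [4->4 ok]
  6: obs=y cand={0,1,2,4} pick 1 [4->1 ok]
  7: obs=x cand={3} pick 3 [1->3 ok]
  8: obs=y cand={0,1,2,4} pick 2 [3->2 ok]
  9: obs=y cand={0,1,2,4} pick 0 [2->0 ok]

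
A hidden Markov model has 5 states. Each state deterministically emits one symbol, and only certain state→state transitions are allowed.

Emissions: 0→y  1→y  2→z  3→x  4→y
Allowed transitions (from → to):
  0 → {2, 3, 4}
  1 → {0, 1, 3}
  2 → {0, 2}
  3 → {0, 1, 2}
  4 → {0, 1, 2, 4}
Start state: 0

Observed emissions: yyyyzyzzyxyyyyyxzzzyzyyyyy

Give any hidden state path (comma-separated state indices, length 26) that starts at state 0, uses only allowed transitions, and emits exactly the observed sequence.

0,4,4,4,2,0,2,2,0,3,1,0,4,4,0,3,2,2,2,0,2,0,4,4,1,1

  0: obs=y cand={0,1,4} pick 0 [start]
  1: obs=y cand={0,1,4} pick 4 [0->4 ok]
  2: obs=y cand={0,1,4} pick 4 [4->4 ok]
  3: obs=y cand={0,1,4} pick 4 [4->4 ok]
  4: obs=z cand={2} pick 2 [4->2 ok]
  5: obs=y cand={0,1,4} pick 0 [2->0 ok]
  6: obs=z cand={2} pick 2 [0->2 ok]
  7: obs=z cand={2} pick 2 [2->2 ok]
  8: obs=y cand={0,1,4} pick 0 [2->0 ok]
  9: obs=x cand={3} pick 3 [0->3 ok]
  10: obs=y cand={0,1,4} pick 1 [3->1 ok]
  11: obs=y cand={0,1,4} pick 0 [1->0 ok]
  12: obs=y cand={0,1,4} pick 4 [0->4 ok]
  13: obs=y cand={0,1,4} pick 4 [4->4 ok]
  14: obs=y cand={0,1,4} pick 0 [4->0 ok]
  15: obs=x cand={3} pick 3 [0->3 ok]
  16: obs=z cand={2} pick 2 [3->2 ok]
  17: obs=z cand={2} pick 2 [2->2 ok]
  18: obs=z cand={2} pick 2 [2->2 ok]
  19: obs=y cand={0,1,4} pick 0 [2->0 ok]
  20: obs=z cand={2} pick 2 [0->2 ok]
  21: obs=y cand={0,1,4} pick 0 [2->0 ok]
  22: obs=y cand={0,1,4} pick 4 [0->4 ok]
  23: obs=y cand={0,1,4} pick 4 [4->4 ok]
  24: obs=y cand={0,1,4} pick 1 [4->1 ok]
  25: obs=y cand={0,1,4} pick 1 [1->1 ok]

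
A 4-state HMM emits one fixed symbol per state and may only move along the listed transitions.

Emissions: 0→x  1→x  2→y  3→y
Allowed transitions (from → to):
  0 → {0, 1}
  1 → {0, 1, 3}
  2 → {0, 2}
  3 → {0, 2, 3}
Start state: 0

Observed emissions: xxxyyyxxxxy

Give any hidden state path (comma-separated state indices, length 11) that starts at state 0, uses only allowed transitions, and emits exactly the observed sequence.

0,1,1,3,3,2,0,0,1,1,3

  pos 0: x in {0,1}, choose 0; start
  pos 1: x in {0,1}, choose 1; 0->1 ok
  pos 2: x in {0,1}, choose 1; 1->1 ok
  pos 3: y in {2,3}, choose 3; 1->3 ok
  pos 4: y in {2,3}, choose 3; 3->3 ok
  pos 5: y in {2,3}, choose 2; 3->2 ok
  pos 6: x in {0,1}, choose 0; 2->0 ok
  pos 7: x in {0,1}, choose 0; 0->0 ok
  pos 8: x in {0,1}, choose 1; 0->1 ok
  pos 9: x in {0,1}, choose 1; 1->1 ok
  pos 10: y in {2,3}, choose 3; 1->3 ok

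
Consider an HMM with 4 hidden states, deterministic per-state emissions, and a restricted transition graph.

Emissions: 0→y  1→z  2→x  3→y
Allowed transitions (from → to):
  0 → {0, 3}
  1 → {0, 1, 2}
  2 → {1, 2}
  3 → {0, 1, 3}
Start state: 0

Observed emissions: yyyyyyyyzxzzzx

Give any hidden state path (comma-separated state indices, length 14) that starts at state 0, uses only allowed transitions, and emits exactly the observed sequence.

  t0 'y' -> {0,3}, take 0 (start)
  t1 'y' -> {0,3}, take 3 (0->3 ok)
  t2 'y' -> {0,3}, take 0 (3->0 ok)
  t3 'y' -> {0,3}, take 3 (0->3 ok)
  t4 'y' -> {0,3}, take 0 (3->0 ok)
  t5 'y' -> {0,3}, take 3 (0->3 ok)
  t6 'y' -> {0,3}, take 0 (3->0 ok)
  t7 'y' -> {0,3}, take 3 (0->3 ok)
  t8 'z' -> {1}, take 1 (3->1 ok)
  t9 'x' -> {2}, take 2 (1->2 ok)
  t10 'z' -> {1}, take 1 (2->1 ok)
  t11 'z' -> {1}, take 1 (1->1 ok)
  t12 'z' -> {1}, take 1 (1->1 ok)
  t13 'x' -> {2}, take 2 (1->2 ok)

0,3,0,3,0,3,0,3,1,2,1,1,1,2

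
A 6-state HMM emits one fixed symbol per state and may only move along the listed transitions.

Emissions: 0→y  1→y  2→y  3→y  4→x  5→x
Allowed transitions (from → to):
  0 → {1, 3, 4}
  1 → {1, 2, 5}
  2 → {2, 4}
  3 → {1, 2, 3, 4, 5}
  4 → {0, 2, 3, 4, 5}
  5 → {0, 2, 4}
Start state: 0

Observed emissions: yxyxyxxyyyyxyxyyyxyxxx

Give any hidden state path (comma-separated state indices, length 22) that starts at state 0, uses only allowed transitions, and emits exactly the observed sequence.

  [0] y  {0,1,2,3}  => 0  start
  [1] x  {4,5}  => 4  0->4 ok
  [2] y  {0,1,2,3}  => 0  4->0 ok
  [3] x  {4,5}  => 4  0->4 ok
  [4] y  {0,1,2,3}  => 3  4->3 ok
  [5] x  {4,5}  => 4  3->4 ok
  [6] x  {4,5}  => 5  4->5 ok
  [7] y  {0,1,2,3}  => 0  5->0 ok
  [8] y  {0,1,2,3}  => 3  0->3 ok
  [9] y  {0,1,2,3}  => 1  3->1 ok
  [10] y  {0,1,2,3}  => 2  1->2 ok
  [11] x  {4,5}  => 4  2->4 ok
  [12] y  {0,1,2,3}  => 3  4->3 ok
  [13] x  {4,5}  => 4  3->4 ok
  [14] y  {0,1,2,3}  => 0  4->0 ok
  [15] y  {0,1,2,3}  => 1  0->1 ok
  [16] y  {0,1,2,3}  => 2  1->2 ok
  [17] x  {4,5}  => 4  2->4 ok
  [18] y  {0,1,2,3}  => 0  4->0 ok
  [19] x  {4,5}  => 4  0->4 ok
  [20] x  {4,5}  => 4  4->4 ok
  [21] x  {4,5}  => 5  4->5 ok

0,4,0,4,3,4,5,0,3,1,2,4,3,4,0,1,2,4,0,4,4,5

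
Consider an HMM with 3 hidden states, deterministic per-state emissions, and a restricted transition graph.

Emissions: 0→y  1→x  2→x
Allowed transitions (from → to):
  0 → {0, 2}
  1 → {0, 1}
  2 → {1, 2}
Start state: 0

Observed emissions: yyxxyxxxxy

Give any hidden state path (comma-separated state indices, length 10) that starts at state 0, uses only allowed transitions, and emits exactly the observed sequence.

0,0,2,1,0,2,2,1,1,0

  pos 0: y in {0}, choose 0; start
  pos 1: y in {0}, choose 0; 0->0 ok
  pos 2: x in {1,2}, choose 2; 0->2 ok
  pos 3: x in {1,2}, choose 1; 2->1 ok
  pos 4: y in {0}, choose 0; 1->0 ok
  pos 5: x in {1,2}, choose 2; 0->2 ok
  pos 6: x in {1,2}, choose 2; 2->2 ok
  pos 7: x in {1,2}, choose 1; 2->1 ok
  pos 8: x in {1,2}, choose 1; 1->1 ok
  pos 9: y in {0}, choose 0; 1->0 ok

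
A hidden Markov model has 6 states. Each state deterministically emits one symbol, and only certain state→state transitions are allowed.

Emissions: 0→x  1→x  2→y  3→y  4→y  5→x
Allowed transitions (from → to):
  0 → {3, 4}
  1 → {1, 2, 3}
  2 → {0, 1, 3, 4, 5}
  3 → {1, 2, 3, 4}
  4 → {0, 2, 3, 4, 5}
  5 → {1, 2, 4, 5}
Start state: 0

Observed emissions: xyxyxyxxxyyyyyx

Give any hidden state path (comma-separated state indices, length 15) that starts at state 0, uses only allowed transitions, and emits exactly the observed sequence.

  pos 0: x in {0,1,5}, choose 0; start
  pos 1: y in {2,3,4}, choose 3; 0->3 ok
  pos 2: x in {0,1,5}, choose 1; 3->1 ok
  pos 3: y in {2,3,4}, choose 2; 1->2 ok
  pos 4: x in {0,1,5}, choose 0; 2->0 ok
  pos 5: y in {2,3,4}, choose 4; 0->4 ok
  pos 6: x in {0,1,5}, choose 5; 4->5 ok
  pos 7: x in {0,1,5}, choose 1; 5->1 ok
  pos 8: x in {0,1,5}, choose 1; 1->1 ok
  pos 9: y in {2,3,4}, choose 3; 1->3 ok
  pos 10: y in {2,3,4}, choose 4; 3->4 ok
  pos 11: y in {2,3,4}, choose 3; 4->3 ok
  pos 12: y in {2,3,4}, choose 3; 3->3 ok
  pos 13: y in {2,3,4}, choose 2; 3->2 ok
  pos 14: x in {0,1,5}, choose 5; 2->5 ok

0,3,1,2,0,4,5,1,1,3,4,3,3,2,5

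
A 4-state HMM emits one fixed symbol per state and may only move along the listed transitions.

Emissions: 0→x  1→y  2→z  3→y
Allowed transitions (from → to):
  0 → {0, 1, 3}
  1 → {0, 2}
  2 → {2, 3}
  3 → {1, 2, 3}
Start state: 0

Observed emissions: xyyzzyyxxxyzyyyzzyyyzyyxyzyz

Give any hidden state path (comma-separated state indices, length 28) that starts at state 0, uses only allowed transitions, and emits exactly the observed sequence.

  0: obs=x cand={0} pick 0 [start]
  1: obs=y cand={1,3} pick 3 [0->3 ok]
  2: obs=y cand={1,3} pick 1 [3->1 ok]
  3: obs=z cand={2} pick 2 [1->2 ok]
  4: obs=z cand={2} pick 2 [2->2 ok]
  5: obs=y cand={1,3} pick 3 [2->3 ok]
  6: obs=y cand={1,3} pick 1 [3->1 ok]
  7: obs=x cand={0} pick 0 [1->0 ok]
  8: obs=x cand={0} pick 0 [0->0 ok]
  9: obs=x cand={0} pick 0 [0->0 ok]
  10: obs=y cand={1,3} pick 1 [0->1 ok]
  11: obs=z cand={2} pick 2 [1->2 ok]
  12: obs=y cand={1,3} pick 3 [2->3 ok]
  13: obs=y cand={1,3} pick 3 [3->3 ok]
  14: obs=y cand={1,3} pick 3 [3->3 ok]
  15: obs=z cand={2} pick 2 [3->2 ok]
  16: obs=z cand={2} pick 2 [2->2 ok]
  17: obs=y cand={1,3} pick 3 [2->3 ok]
  18: obs=y cand={1,3} pick 3 [3->3 ok]
  19: obs=y cand={1,3} pick 1 [3->1 ok]
  20: obs=z cand={2} pick 2 [1->2 ok]
  21: obs=y cand={1,3} pick 3 [2->3 ok]
  22: obs=y cand={1,3} pick 1 [3->1 ok]
  23: obs=x cand={0} pick 0 [1->0 ok]
  24: obs=y cand={1,3} pick 1 [0->1 ok]
  25: obs=z cand={2} pick 2 [1->2 ok]
  26: obs=y cand={1,3} pick 3 [2->3 ok]
  27: obs=z cand={2} pick 2 [3->2 ok]

0,3,1,2,2,3,1,0,0,0,1,2,3,3,3,2,2,3,3,1,2,3,1,0,1,2,3,2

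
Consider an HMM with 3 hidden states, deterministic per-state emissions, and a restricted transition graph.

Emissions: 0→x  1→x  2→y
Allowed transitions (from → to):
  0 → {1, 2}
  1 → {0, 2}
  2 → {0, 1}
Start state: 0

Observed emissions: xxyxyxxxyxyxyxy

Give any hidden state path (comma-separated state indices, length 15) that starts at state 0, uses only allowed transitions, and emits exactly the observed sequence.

  pos 0: x in {0,1}, choose 0; start
  pos 1: x in {0,1}, choose 1; 0->1 ok
  pos 2: y in {2}, choose 2; 1->2 ok
  pos 3: x in {0,1}, choose 0; 2->0 ok
  pos 4: y in {2}, choose 2; 0->2 ok
  pos 5: x in {0,1}, choose 1; 2->1 ok
  pos 6: x in {0,1}, choose 0; 1->0 ok
  pos 7: x in {0,1}, choose 1; 0->1 ok
  pos 8: y in {2}, choose 2; 1->2 ok
  pos 9: x in {0,1}, choose 1; 2->1 ok
  pos 10: y in {2}, choose 2; 1->2 ok
  pos 11: x in {0,1}, choose 1; 2->1 ok
  pos 12: y in {2}, choose 2; 1->2 ok
  pos 13: x in {0,1}, choose 0; 2->0 ok
  pos 14: y in {2}, choose 2; 0->2 ok

0,1,2,0,2,1,0,1,2,1,2,1,2,0,2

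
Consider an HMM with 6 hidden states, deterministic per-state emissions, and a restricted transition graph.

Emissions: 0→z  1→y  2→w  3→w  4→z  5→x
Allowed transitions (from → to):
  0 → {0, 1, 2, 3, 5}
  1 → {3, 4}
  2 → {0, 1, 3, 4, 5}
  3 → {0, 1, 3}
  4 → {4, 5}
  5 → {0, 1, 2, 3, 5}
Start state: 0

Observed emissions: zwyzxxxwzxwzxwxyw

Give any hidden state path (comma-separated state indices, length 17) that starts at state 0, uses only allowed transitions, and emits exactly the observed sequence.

  t0 'z' -> {0,4}, take 0 (start)
  t1 'w' -> {2,3}, take 2 (0->2 ok)
  t2 'y' -> {1}, take 1 (2->1 ok)
  t3 'z' -> {0,4}, take 4 (1->4 ok)
  t4 'x' -> {5}, take 5 (4->5 ok)
  t5 'x' -> {5}, take 5 (5->5 ok)
  t6 'x' -> {5}, take 5 (5->5 ok)
  t7 'w' -> {2,3}, take 2 (5->2 ok)
  t8 'z' -> {0,4}, take 4 (2->4 ok)
  t9 'x' -> {5}, take 5 (4->5 ok)
  t10 'w' -> {2,3}, take 2 (5->2 ok)
  t11 'z' -> {0,4}, take 4 (2->4 ok)
  t12 'x' -> {5}, take 5 (4->5 ok)
  t13 'w' -> {2,3}, take 2 (5->2 ok)
  t14 'x' -> {5}, take 5 (2->5 ok)
  t15 'y' -> {1}, take 1 (5->1 ok)
  t16 'w' -> {2,3}, take 3 (1->3 ok)

0,2,1,4,5,5,5,2,4,5,2,4,5,2,5,1,3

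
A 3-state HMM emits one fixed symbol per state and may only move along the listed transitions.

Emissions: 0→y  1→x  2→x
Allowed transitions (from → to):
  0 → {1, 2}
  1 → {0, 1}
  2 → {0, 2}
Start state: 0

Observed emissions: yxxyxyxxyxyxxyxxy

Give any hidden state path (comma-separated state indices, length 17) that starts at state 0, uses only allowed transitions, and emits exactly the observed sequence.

  pos 0: y in {0}, choose 0; start
  pos 1: x in {1,2}, choose 1; 0->1 ok
  pos 2: x in {1,2}, choose 1; 1->1 ok
  pos 3: y in {0}, choose 0; 1->0 ok
  pos 4: x in {1,2}, choose 1; 0->1 ok
  pos 5: y in {0}, choose 0; 1->0 ok
  pos 6: x in {1,2}, choose 2; 0->2 ok
  pos 7: x in {1,2}, choose 2; 2->2 ok
  pos 8: y in {0}, choose 0; 2->0 ok
  pos 9: x in {1,2}, choose 2; 0->2 ok
  pos 10: y in {0}, choose 0; 2->0 ok
  pos 11: x in {1,2}, choose 1; 0->1 ok
  pos 12: x in {1,2}, choose 1; 1->1 ok
  pos 13: y in {0}, choose 0; 1->0 ok
  pos 14: x in {1,2}, choose 1; 0->1 ok
  pos 15: x in {1,2}, choose 1; 1->1 ok
  pos 16: y in {0}, choose 0; 1->0 ok

0,1,1,0,1,0,2,2,0,2,0,1,1,0,1,1,0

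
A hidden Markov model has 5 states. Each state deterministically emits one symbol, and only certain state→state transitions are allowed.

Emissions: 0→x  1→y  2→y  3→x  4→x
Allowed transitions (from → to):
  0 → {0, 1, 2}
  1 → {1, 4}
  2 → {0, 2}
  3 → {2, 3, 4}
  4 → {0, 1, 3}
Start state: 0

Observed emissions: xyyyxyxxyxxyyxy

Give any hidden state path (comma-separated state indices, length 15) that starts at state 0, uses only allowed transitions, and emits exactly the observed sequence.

  [0] x  {0,3,4}  => 0  start
  [1] y  {1,2}  => 2  0->2 ok
  [2] y  {1,2}  => 2  2->2 ok
  [3] y  {1,2}  => 2  2->2 ok
  [4] x  {0,3,4}  => 0  2->0 ok
  [5] y  {1,2}  => 2  0->2 ok
  [6] x  {0,3,4}  => 0  2->0 ok
  [7] x  {0,3,4}  => 0  0->0 ok
  [8] y  {1,2}  => 2  0->2 ok
  [9] x  {0,3,4}  => 0  2->0 ok
  [10] x  {0,3,4}  => 0  0->0 ok
  [11] y  {1,2}  => 2  0->2 ok
  [12] y  {1,2}  => 2  2->2 ok
  [13] x  {0,3,4}  => 0  2->0 ok
  [14] y  {1,2}  => 1  0->1 ok

0,2,2,2,0,2,0,0,2,0,0,2,2,0,1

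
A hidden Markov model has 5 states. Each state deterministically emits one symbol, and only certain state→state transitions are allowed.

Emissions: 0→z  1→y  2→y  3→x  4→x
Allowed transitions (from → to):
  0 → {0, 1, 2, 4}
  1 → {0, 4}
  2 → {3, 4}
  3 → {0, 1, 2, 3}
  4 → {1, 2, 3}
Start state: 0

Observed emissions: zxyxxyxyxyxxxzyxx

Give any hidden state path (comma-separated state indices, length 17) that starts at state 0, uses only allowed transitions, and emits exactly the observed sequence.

  0: obs=z cand={0} pick 0 [start]
  1: obs=x cand={3,4} pick 4 [0->4 ok]
  2: obs=y cand={1,2} pick 2 [4->2 ok]
  3: obs=x cand={3,4} pick 4 [2->4 ok]
  4: obs=x cand={3,4} pick 3 [4->3 ok]
  5: obs=y cand={1,2} pick 1 [3->1 ok]
  6: obs=x cand={3,4} pick 4 [1->4 ok]
  7: obs=y cand={1,2} pick 1 [4->1 ok]
  8: obs=x cand={3,4} pick 4 [1->4 ok]
  9: obs=y cand={1,2} pick 2 [4->2 ok]
  10: obs=x cand={3,4} pick 3 [2->3 ok]
  11: obs=x cand={3,4} pick 3 [3->3 ok]
  12: obs=x cand={3,4} pick 3 [3->3 ok]
  13: obs=z cand={0} pick 0 [3->0 ok]
  14: obs=y cand={1,2} pick 1 [0->1 ok]
  15: obs=x cand={3,4} pick 4 [1->4 ok]
  16: obs=x cand={3,4} pick 3 [4->3 ok]

0,4,2,4,3,1,4,1,4,2,3,3,3,0,1,4,3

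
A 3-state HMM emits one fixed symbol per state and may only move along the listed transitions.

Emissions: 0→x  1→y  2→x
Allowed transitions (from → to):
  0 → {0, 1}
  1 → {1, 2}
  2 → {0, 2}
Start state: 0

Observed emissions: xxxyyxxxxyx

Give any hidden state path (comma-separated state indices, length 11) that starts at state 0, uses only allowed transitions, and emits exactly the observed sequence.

0,0,0,1,1,2,2,2,0,1,2

  t0 'x' -> {0,2}, take 0 (start)
  t1 'x' -> {0,2}, take 0 (0->0 ok)
  t2 'x' -> {0,2}, take 0 (0->0 ok)
  t3 'y' -> {1}, take 1 (0->1 ok)
  t4 'y' -> {1}, take 1 (1->1 ok)
  t5 'x' -> {0,2}, take 2 (1->2 ok)
  t6 'x' -> {0,2}, take 2 (2->2 ok)
  t7 'x' -> {0,2}, take 2 (2->2 ok)
  t8 'x' -> {0,2}, take 0 (2->0 ok)
  t9 'y' -> {1}, take 1 (0->1 ok)
  t10 'x' -> {0,2}, take 2 (1->2 ok)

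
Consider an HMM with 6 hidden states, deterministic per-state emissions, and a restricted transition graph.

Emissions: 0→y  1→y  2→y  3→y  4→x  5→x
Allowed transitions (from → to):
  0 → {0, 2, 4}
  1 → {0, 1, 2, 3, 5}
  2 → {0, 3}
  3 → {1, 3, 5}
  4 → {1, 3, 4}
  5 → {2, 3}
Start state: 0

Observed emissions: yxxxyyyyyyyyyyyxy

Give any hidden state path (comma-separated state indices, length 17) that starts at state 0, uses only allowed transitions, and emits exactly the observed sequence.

  [0] y  {0,1,2,3}  => 0  start
  [1] x  {4,5}  => 4  0->4 ok
  [2] x  {4,5}  => 4  4->4 ok
  [3] x  {4,5}  => 4  4->4 ok
  [4] y  {0,1,2,3}  => 1  4->1 ok
  [5] y  {0,1,2,3}  => 1  1->1 ok
  [6] y  {0,1,2,3}  => 1  1->1 ok
  [7] y  {0,1,2,3}  => 1  1->1 ok
  [8] y  {0,1,2,3}  => 2  1->2 ok
  [9] y  {0,1,2,3}  => 0  2->0 ok
  [10] y  {0,1,2,3}  => 0  0->0 ok
  [11] y  {0,1,2,3}  => 2  0->2 ok
  [12] y  {0,1,2,3}  => 3  2->3 ok
  [13] y  {0,1,2,3}  => 3  3->3 ok
  [14] y  {0,1,2,3}  => 3  3->3 ok
  [15] x  {4,5}  => 5  3->5 ok
  [16] y  {0,1,2,3}  => 2  5->2 ok

0,4,4,4,1,1,1,1,2,0,0,2,3,3,3,5,2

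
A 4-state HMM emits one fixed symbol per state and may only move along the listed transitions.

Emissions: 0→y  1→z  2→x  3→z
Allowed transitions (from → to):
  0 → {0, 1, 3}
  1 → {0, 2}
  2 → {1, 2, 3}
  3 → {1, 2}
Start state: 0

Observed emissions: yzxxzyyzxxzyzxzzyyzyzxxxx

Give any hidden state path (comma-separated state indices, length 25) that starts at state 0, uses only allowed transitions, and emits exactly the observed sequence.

  0: obs=y cand={0} pick 0 [start]
  1: obs=z cand={1,3} pick 3 [0->3 ok]
  2: obs=x cand={2} pick 2 [3->2 ok]
  3: obs=x cand={2} pick 2 [2->2 ok]
  4: obs=z cand={1,3} pick 1 [2->1 ok]
  5: obs=y cand={0} pick 0 [1->0 ok]
  6: obs=y cand={0} pick 0 [0->0 ok]
  7: obs=z cand={1,3} pick 3 [0->3 ok]
  8: obs=x cand={2} pick 2 [3->2 ok]
  9: obs=x cand={2} pick 2 [2->2 ok]
  10: obs=z cand={1,3} pick 1 [2->1 ok]
  11: obs=y cand={0} pick 0 [1->0 ok]
  12: obs=z cand={1,3} pick 1 [0->1 ok]
  13: obs=x cand={2} pick 2 [1->2 ok]
  14: obs=z cand={1,3} pick 3 [2->3 ok]
  15: obs=z cand={1,3} pick 1 [3->1 ok]
  16: obs=y cand={0} pick 0 [1->0 ok]
  17: obs=y cand={0} pick 0 [0->0 ok]
  18: obs=z cand={1,3} pick 1 [0->1 ok]
  19: obs=y cand={0} pick 0 [1->0 ok]
  20: obs=z cand={1,3} pick 1 [0->1 ok]
  21: obs=x cand={2} pick 2 [1->2 ok]
  22: obs=x cand={2} pick 2 [2->2 ok]
  23: obs=x cand={2} pick 2 [2->2 ok]
  24: obs=x cand={2} pick 2 [2->2 ok]

0,3,2,2,1,0,0,3,2,2,1,0,1,2,3,1,0,0,1,0,1,2,2,2,2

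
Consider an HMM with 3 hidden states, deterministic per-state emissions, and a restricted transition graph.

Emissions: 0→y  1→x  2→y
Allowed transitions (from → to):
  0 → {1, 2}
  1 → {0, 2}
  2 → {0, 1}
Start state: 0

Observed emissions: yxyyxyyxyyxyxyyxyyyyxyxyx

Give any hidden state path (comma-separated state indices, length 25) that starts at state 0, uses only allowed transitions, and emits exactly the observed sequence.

  0: obs=y cand={0,2} pick 0 [start]
  1: obs=x cand={1} pick 1 [0->1 ok]
  2: obs=y cand={0,2} pick 0 [1->0 ok]
  3: obs=y cand={0,2} pick 2 [0->2 ok]
  4: obs=x cand={1} pick 1 [2->1 ok]
  5: obs=y cand={0,2} pick 0 [1->0 ok]
  6: obs=y cand={0,2} pick 2 [0->2 ok]
  7: obs=x cand={1} pick 1 [2->1 ok]
  8: obs=y cand={0,2} pick 0 [1->0 ok]
  9: obs=y cand={0,2} pick 2 [0->2 ok]
  10: obs=x cand={1} pick 1 [2->1 ok]
  11: obs=y cand={0,2} pick 2 [1->2 ok]
  12: obs=x cand={1} pick 1 [2->1 ok]
  13: obs=y cand={0,2} pick 2 [1->2 ok]
  14: obs=y cand={0,2} pick 0 [2->0 ok]
  15: obs=x cand={1} pick 1 [0->1 ok]
  16: obs=y cand={0,2} pick 2 [1->2 ok]
  17: obs=y cand={0,2} pick 0 [2->0 ok]
  18: obs=y cand={0,2} pick 2 [0->2 ok]
  19: obs=y cand={0,2} pick 0 [2->0 ok]
  20: obs=x cand={1} pick 1 [0->1 ok]
  21: obs=y cand={0,2} pick 2 [1->2 ok]
  22: obs=x cand={1} pick 1 [2->1 ok]
  23: obs=y cand={0,2} pick 0 [1->0 ok]
  24: obs=x cand={1} pick 1 [0->1 ok]

0,1,0,2,1,0,2,1,0,2,1,2,1,2,0,1,2,0,2,0,1,2,1,0,1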